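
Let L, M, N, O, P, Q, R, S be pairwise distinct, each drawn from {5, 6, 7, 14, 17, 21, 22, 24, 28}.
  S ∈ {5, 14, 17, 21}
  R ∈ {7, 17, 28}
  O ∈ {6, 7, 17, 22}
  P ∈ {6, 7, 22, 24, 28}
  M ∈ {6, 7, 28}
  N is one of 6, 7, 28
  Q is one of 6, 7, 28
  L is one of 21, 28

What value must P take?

24

The 3 variables M, N, Q are confined to {6, 7, 28}, which locks those values in; drop them from L, O, P, R.
L has just one choice, so L = 21. Remove 21 from S.
R's domain is down to {17}, so R = 17. Strike 17 from O, S.
O must be 22 (only option left). Eliminate 22 elsewhere: P.
So P = 24.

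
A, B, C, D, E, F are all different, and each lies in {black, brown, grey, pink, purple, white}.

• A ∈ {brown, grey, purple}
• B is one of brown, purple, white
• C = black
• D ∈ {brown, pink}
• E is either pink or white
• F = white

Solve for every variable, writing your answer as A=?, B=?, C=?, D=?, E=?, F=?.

A=grey, B=purple, C=black, D=brown, E=pink, F=white

C must be black (only option left).
That leaves F = white. Strike white from B, E.
E has just one choice, so E = pink. Remove pink from D.
That leaves D = brown. Eliminate brown elsewhere: A, B.
That leaves B = purple. So A can't be purple.
A must be grey (only option left).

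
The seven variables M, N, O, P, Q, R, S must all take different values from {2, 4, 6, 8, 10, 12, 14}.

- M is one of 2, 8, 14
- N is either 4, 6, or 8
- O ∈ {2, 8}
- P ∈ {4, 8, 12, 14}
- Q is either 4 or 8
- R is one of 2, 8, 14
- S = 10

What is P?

S must be 10 (only option left).
The 6 still-open variables draw from only 6 values {2, 4, 6, 8, 12, 14}, so each is used; only N can be 6, hence N = 6.
Among the 5 still-open variables, 12 fits only P (and all 5 values in {2, 4, 8, 12, 14} must be used), so P = 12.

12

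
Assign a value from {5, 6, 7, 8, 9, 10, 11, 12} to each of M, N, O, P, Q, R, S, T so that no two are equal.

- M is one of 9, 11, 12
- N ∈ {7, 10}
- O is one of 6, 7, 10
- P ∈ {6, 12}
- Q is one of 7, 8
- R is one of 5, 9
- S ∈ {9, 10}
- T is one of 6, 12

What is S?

Among the 8 variables, 5 fits only R (and all 8 values in {5, 6, 7, 8, 9, 10, 11, 12} must be used), so R = 5.
The 7 still-open variables draw from only 7 values {6, 7, 8, 9, 10, 11, 12}, so each is used; only Q can be 8, hence Q = 8.
The 6 still-open variables together cover exactly {6, 7, 9, 10, 11, 12} — 6 values for 6 variables — and 11 appears only in M's list, so M = 11.
The 5 still-open variables draw from only 5 values {6, 7, 9, 10, 12}, so each is used; only S can be 9, hence S = 9.

9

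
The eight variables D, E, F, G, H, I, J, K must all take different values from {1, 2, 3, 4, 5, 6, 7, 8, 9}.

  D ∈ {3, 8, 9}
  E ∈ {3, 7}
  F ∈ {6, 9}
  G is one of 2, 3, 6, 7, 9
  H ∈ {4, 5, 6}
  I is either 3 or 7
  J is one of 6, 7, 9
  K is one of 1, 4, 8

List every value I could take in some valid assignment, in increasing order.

3, 7

E and I between them cover only {3, 7} — a naked pair. Remove those values from D, G, J.
The 2 variables F and J are confined to {6, 9}, which locks those values in; drop them from D, G, H.
That leaves D = 8. Strike 8 from K.
G has just one choice, so G = 2.
No further eliminations apply; I can still be any of 3, 7.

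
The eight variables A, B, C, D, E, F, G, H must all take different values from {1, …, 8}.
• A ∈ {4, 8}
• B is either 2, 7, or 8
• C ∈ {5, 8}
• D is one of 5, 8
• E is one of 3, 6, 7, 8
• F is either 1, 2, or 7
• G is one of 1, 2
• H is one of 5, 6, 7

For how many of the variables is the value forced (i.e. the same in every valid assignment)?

3

Among the 8 variables, 3 fits only E (and all 8 values in {1, 2, 3, 4, 5, 6, 7, 8} must be used), so E = 3.
Among the 7 still-open variables, 4 fits only A (and all 7 values in {1, 2, 4, 5, 6, 7, 8} must be used), so A = 4.
The 6 still-open variables draw from only 6 values {1, 2, 5, 6, 7, 8}, so each is used; only H can be 6, hence H = 6.
C and D between them cover only {5, 8} — a naked pair. Remove those values from B.
Determined: A=4, E=3, H=6. The other variables each still have more than one consistent value. That makes 3.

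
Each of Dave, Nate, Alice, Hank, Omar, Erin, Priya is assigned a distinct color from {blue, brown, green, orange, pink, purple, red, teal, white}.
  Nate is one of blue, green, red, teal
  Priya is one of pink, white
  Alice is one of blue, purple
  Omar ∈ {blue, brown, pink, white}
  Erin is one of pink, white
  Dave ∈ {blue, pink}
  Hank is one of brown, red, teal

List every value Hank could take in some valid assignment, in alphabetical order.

red, teal

Erin and Priya between them cover only {pink, white} — a naked pair. Remove those values from Dave, Omar.
Dave must be blue (only option left). Remove blue from Nate, Alice, Omar.
Alice has just one choice, so Alice = purple.
That leaves Omar = brown. So Hank can't be brown.
No further eliminations apply; Hank can still be any of red, teal.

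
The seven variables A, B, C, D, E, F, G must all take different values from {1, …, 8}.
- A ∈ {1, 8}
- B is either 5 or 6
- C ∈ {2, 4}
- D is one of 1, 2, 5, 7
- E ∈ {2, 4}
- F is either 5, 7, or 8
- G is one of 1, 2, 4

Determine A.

The 7 variables draw from only 7 values {1, 2, 4, 5, 6, 7, 8}, so each is used; only B can be 6, hence B = 6.
C and E share exactly the 2 values {2, 4}; by pigeonhole those values go to them, so strike 2, 4 from D, G.
G's domain is down to {1}, so G = 1. Eliminate 1 elsewhere: A, D.
So A = 8.

8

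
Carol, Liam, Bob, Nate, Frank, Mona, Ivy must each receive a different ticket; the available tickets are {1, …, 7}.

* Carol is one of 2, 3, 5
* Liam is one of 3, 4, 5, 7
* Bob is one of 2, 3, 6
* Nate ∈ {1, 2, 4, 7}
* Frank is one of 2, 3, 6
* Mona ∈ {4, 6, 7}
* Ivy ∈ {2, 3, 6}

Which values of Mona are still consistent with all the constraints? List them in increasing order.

Among the 7 variables, 1 fits only Nate (and all 7 values in {1, 2, 3, 4, 5, 6, 7} must be used), so Nate = 1.
Bob, Frank, Ivy between them cover only {2, 3, 6} — a naked triple. Remove those values from Carol, Liam, Mona.
That leaves Carol = 5. Strike 5 from Liam.
No further eliminations apply; Mona can still be any of 4, 7.

4, 7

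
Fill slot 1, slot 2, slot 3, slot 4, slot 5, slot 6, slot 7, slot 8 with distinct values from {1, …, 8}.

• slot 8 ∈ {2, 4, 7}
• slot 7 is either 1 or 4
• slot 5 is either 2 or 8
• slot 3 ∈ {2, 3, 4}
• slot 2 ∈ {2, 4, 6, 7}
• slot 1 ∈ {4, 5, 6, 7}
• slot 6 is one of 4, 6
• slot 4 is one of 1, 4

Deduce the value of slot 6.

6

The 8 variables together cover exactly {1, 2, 3, 4, 5, 6, 7, 8} — 8 values for 8 variables — and 3 appears only in slot 3's list, so slot 3 = 3.
The 7 still-open variables draw from only 7 values {1, 2, 4, 5, 6, 7, 8}, so each is used; only slot 1 can be 5, hence slot 1 = 5.
Among the 6 still-open variables, 8 fits only slot 5 (and all 6 values in {1, 2, 4, 6, 7, 8} must be used), so slot 5 = 8.
slot 4 and slot 7 share exactly the 2 values {1, 4}; by pigeonhole those values go to them, so strike 1, 4 from slot 2, slot 6, slot 8.
So slot 6 = 6.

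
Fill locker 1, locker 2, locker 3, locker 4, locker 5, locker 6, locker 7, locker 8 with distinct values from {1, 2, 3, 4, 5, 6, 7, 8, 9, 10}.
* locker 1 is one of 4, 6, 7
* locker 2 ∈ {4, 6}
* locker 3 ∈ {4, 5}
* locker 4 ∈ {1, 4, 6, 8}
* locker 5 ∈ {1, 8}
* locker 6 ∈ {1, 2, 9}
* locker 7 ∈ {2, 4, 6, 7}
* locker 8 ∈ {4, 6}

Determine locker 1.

7

The 8 variables together cover exactly {1, 2, 4, 5, 6, 7, 8, 9} — 8 values for 8 variables — and 5 appears only in locker 3's list, so locker 3 = 5.
The 7 still-open variables draw from only 7 values {1, 2, 4, 6, 7, 8, 9}, so each is used; only locker 6 can be 9, hence locker 6 = 9.
Among the 6 still-open variables, 2 fits only locker 7 (and all 6 values in {1, 2, 4, 6, 7, 8} must be used), so locker 7 = 2.
The 5 still-open variables together cover exactly {1, 4, 6, 7, 8} — 5 values for 5 variables — and 7 appears only in locker 1's list, so locker 1 = 7.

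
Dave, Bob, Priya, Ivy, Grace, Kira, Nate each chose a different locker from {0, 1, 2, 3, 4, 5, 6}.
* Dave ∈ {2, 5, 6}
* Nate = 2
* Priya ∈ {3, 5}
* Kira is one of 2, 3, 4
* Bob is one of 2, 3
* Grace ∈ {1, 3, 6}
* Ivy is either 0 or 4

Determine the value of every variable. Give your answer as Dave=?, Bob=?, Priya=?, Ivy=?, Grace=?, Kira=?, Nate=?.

Dave=6, Bob=3, Priya=5, Ivy=0, Grace=1, Kira=4, Nate=2

Nate must be 2 (only option left). So Dave, Bob, Kira can't be 2.
Bob must be 3 (only option left). Eliminate 3 elsewhere: Priya, Grace, Kira.
Priya must be 5 (only option left). Remove 5 from Dave.
Kira has just one choice, so Kira = 4. Remove 4 from Ivy.
Dave's domain is down to {6}, so Dave = 6. Remove 6 from Grace.
Ivy has just one choice, so Ivy = 0.
Grace must be 1 (only option left).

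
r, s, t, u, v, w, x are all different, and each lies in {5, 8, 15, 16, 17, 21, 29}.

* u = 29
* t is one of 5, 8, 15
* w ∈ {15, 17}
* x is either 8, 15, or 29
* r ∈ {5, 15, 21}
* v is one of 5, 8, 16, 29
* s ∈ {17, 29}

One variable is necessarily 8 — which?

x

u must be 29 (only option left). Remove 29 from s, v, x.
s's domain is down to {17}, so s = 17. Remove 17 from w.
w's domain is down to {15}, so w = 15. Strike 15 from r, t, x.
So 8 goes to x.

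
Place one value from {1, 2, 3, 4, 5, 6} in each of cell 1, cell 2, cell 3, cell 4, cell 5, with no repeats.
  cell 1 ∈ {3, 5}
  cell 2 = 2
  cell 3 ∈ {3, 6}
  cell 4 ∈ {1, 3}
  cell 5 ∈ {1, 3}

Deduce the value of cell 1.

cell 2 must be 2 (only option left).
The 4 still-open variables together cover exactly {1, 3, 5, 6} — 4 values for 4 variables — and 5 appears only in cell 1's list, so cell 1 = 5.

5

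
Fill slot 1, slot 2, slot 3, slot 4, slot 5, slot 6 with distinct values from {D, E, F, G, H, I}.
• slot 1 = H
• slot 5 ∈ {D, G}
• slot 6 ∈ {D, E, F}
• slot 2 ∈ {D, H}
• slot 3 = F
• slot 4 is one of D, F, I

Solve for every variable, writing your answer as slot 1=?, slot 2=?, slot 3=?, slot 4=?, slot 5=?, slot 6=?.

slot 1=H, slot 2=D, slot 3=F, slot 4=I, slot 5=G, slot 6=E

slot 1 has just one choice, so slot 1 = H. Remove H from slot 2.
slot 2's domain is down to {D}, so slot 2 = D. Eliminate D elsewhere: slot 4, slot 5, slot 6.
slot 3 must be F (only option left). Eliminate F elsewhere: slot 4, slot 6.
That leaves slot 4 = I.
That leaves slot 5 = G.
slot 6 must be E (only option left).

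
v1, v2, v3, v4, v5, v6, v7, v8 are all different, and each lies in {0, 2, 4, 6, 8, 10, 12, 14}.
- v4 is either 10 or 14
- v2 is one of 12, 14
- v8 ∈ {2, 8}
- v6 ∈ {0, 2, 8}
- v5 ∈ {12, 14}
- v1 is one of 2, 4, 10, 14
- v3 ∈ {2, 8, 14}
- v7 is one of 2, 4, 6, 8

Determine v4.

Among the 8 variables, 0 fits only v6 (and all 8 values in {0, 2, 4, 6, 8, 10, 12, 14} must be used), so v6 = 0.
The 7 still-open variables draw from only 7 values {2, 4, 6, 8, 10, 12, 14}, so each is used; only v7 can be 6, hence v7 = 6.
The 6 still-open variables together cover exactly {2, 4, 8, 10, 12, 14} — 6 values for 6 variables — and 4 appears only in v1's list, so v1 = 4.
The 5 still-open variables together cover exactly {2, 8, 10, 12, 14} — 5 values for 5 variables — and 10 appears only in v4's list, so v4 = 10.

10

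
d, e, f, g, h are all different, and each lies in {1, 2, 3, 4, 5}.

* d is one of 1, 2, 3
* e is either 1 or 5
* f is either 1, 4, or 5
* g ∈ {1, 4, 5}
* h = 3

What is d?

2

h's domain is down to {3}, so h = 3. So d can't be 3.
Among the 4 still-open variables, 2 fits only d (and all 4 values in {1, 2, 4, 5} must be used), so d = 2.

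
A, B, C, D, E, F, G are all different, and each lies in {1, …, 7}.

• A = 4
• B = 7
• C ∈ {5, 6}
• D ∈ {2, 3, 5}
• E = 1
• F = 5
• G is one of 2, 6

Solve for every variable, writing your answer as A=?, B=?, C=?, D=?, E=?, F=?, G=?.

A must be 4 (only option left).
B has just one choice, so B = 7.
That leaves E = 1.
That leaves F = 5. Eliminate 5 elsewhere: C, D.
That leaves C = 6. So G can't be 6.
G has just one choice, so G = 2. Strike 2 from D.
D's domain is down to {3}, so D = 3.

A=4, B=7, C=6, D=3, E=1, F=5, G=2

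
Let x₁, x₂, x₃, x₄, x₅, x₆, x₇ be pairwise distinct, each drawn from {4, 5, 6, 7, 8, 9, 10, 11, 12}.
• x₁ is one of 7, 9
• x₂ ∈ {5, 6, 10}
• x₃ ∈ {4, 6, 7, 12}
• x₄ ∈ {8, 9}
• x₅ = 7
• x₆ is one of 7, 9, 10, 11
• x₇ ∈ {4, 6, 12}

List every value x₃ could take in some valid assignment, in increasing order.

4, 6, 12

x₅ must be 7 (only option left). So x₁, x₃, x₆ can't be 7.
x₁ has just one choice, so x₁ = 9. Strike 9 from x₄, x₆.
x₄'s domain is down to {8}, so x₄ = 8.
No further eliminations apply; x₃ can still be any of 4, 6, 12.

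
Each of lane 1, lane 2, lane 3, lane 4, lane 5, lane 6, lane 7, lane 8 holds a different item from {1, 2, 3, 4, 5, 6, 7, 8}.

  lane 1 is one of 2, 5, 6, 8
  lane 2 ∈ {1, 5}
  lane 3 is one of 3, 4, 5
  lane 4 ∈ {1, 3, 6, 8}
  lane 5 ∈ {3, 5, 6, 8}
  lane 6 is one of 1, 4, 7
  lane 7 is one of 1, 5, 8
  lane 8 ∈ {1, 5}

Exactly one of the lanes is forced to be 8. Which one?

lane 7

The 8 variables draw from only 8 values {1, 2, 3, 4, 5, 6, 7, 8}, so each is used; only lane 1 can be 2, hence lane 1 = 2.
The 7 still-open variables draw from only 7 values {1, 3, 4, 5, 6, 7, 8}, so each is used; only lane 6 can be 7, hence lane 6 = 7.
The 6 still-open variables together cover exactly {1, 3, 4, 5, 6, 8} — 6 values for 6 variables — and 4 appears only in lane 3's list, so lane 3 = 4.
lane 2 and lane 8 between them cover only {1, 5} — a naked pair. Remove those values from lane 4, lane 5, lane 7.
So 8 goes to lane 7.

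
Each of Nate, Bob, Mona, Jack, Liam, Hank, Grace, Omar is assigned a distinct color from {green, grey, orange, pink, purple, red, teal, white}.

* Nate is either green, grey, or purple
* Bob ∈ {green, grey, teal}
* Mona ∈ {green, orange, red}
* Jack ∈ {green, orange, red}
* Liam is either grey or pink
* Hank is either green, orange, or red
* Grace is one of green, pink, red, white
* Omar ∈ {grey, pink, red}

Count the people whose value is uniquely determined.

The 8 variables draw from only 8 values {green, grey, orange, pink, purple, red, teal, white}, so each is used; only Nate can be purple, hence Nate = purple.
The 7 still-open variables together cover exactly {green, grey, orange, pink, red, teal, white} — 7 values for 7 variables — and teal appears only in Bob's list, so Bob = teal.
Among the 6 still-open variables, white fits only Grace (and all 6 values in {green, grey, orange, pink, red, white} must be used), so Grace = white.
Mona, Jack, Hank share exactly the 3 values {green, orange, red}; by pigeonhole those values go to them, so strike green, orange, red from Omar.
Determined: Nate=purple, Bob=teal, Grace=white. The other people each still have more than one consistent value. That makes 3.

3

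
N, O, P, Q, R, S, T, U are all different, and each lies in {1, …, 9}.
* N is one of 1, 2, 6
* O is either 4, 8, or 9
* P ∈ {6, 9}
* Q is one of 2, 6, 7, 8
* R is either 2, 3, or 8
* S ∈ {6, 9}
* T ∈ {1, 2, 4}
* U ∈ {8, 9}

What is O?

Among the 8 variables, 3 fits only R (and all 8 values in {1, 2, 3, 4, 6, 7, 8, 9} must be used), so R = 3.
The 7 still-open variables draw from only 7 values {1, 2, 4, 6, 7, 8, 9}, so each is used; only Q can be 7, hence Q = 7.
P and S between them cover only {6, 9} — a naked pair. Remove those values from N, O, U.
U must be 8 (only option left). So O can't be 8.
So O = 4.

4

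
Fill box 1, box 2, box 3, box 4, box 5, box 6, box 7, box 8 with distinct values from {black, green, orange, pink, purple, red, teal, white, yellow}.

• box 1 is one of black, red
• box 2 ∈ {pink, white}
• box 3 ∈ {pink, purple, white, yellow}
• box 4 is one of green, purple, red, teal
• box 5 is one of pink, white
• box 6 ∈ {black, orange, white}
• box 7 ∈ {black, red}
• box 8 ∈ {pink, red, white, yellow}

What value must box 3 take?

The 2 variables box 1 and box 7 are confined to {black, red}, which locks those values in; drop them from box 4, box 6, box 8.
box 2 and box 5 share exactly the 2 values {pink, white}; by pigeonhole those values go to them, so strike pink, white from box 3, box 6, box 8.
That leaves box 6 = orange.
box 8 must be yellow (only option left). Remove yellow from box 3.
So box 3 = purple.

purple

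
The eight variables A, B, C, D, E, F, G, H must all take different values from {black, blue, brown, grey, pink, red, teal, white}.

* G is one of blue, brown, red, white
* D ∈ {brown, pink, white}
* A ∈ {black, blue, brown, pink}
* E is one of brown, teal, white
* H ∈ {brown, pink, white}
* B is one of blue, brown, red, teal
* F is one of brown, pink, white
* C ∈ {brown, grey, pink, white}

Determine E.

Among the 8 variables, black fits only A (and all 8 values in {black, blue, brown, grey, pink, red, teal, white} must be used), so A = black.
The 7 still-open variables draw from only 7 values {blue, brown, grey, pink, red, teal, white}, so each is used; only C can be grey, hence C = grey.
The 3 variables D, F, H are confined to {brown, pink, white}, which locks those values in; drop them from B, E, G.
So E = teal.

teal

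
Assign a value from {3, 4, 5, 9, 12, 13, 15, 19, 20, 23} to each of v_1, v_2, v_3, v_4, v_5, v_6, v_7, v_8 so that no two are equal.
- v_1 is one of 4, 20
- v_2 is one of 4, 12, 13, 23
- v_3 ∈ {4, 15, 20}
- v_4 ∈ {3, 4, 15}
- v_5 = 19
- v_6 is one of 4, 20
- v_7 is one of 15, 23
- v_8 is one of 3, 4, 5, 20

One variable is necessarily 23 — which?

v_7

v_5's domain is down to {19}, so v_5 = 19.
The 2 variables v_1 and v_6 are confined to {4, 20}, which locks those values in; drop them from v_2, v_3, v_4, v_8.
v_3's domain is down to {15}, so v_3 = 15. Strike 15 from v_4, v_7.
So 23 goes to v_7.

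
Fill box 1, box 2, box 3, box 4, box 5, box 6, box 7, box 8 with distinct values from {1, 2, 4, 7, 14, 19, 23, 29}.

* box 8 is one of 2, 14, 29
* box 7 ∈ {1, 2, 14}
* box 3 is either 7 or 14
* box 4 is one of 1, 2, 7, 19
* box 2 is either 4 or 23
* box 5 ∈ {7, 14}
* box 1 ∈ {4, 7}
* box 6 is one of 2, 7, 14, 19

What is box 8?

Among the 8 variables, 23 fits only box 2 (and all 8 values in {1, 2, 4, 7, 14, 19, 23, 29} must be used), so box 2 = 23.
The 7 still-open variables together cover exactly {1, 2, 4, 7, 14, 19, 29} — 7 values for 7 variables — and 4 appears only in box 1's list, so box 1 = 4.
The 6 still-open variables draw from only 6 values {1, 2, 7, 14, 19, 29}, so each is used; only box 8 can be 29, hence box 8 = 29.

29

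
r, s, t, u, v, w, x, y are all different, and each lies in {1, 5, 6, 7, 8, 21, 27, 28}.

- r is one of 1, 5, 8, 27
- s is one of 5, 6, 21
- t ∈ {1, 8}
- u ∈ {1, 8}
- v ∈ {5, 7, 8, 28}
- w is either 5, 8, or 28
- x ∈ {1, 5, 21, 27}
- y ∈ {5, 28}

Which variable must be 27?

r

The 8 variables together cover exactly {1, 5, 6, 7, 8, 21, 27, 28} — 8 values for 8 variables — and 6 appears only in s's list, so s = 6.
Among the 7 still-open variables, 7 fits only v (and all 7 values in {1, 5, 7, 8, 21, 27, 28} must be used), so v = 7.
Among the 6 still-open variables, 21 fits only x (and all 6 values in {1, 5, 8, 21, 27, 28} must be used), so x = 21.
Among the 5 still-open variables, 27 fits only r (and all 5 values in {1, 5, 8, 27, 28} must be used), so r = 27.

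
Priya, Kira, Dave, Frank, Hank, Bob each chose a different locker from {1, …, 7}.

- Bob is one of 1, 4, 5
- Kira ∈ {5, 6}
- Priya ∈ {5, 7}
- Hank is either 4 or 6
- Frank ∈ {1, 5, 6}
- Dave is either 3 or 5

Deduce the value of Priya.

7

The 6 variables together cover exactly {1, 3, 4, 5, 6, 7} — 6 values for 6 variables — and 3 appears only in Dave's list, so Dave = 3.
The 5 still-open variables together cover exactly {1, 4, 5, 6, 7} — 5 values for 5 variables — and 7 appears only in Priya's list, so Priya = 7.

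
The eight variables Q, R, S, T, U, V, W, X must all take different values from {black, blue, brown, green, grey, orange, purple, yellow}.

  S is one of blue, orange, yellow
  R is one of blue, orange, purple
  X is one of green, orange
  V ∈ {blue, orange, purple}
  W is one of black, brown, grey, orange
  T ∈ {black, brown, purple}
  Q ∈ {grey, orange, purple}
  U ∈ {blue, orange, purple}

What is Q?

grey

Among the 8 variables, green fits only X (and all 8 values in {black, blue, brown, green, grey, orange, purple, yellow} must be used), so X = green.
The 7 still-open variables together cover exactly {black, blue, brown, grey, orange, purple, yellow} — 7 values for 7 variables — and yellow appears only in S's list, so S = yellow.
The 3 variables R, U, V are confined to {blue, orange, purple}, which locks those values in; drop them from Q, T, W.
So Q = grey.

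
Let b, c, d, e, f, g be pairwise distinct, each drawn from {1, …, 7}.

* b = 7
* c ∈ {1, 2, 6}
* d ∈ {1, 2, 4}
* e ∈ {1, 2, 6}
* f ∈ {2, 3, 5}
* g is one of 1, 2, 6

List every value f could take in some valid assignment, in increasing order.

b must be 7 (only option left).
c, e, g between them cover only {1, 2, 6} — a naked triple. Remove those values from d, f.
d has just one choice, so d = 4.
No further eliminations apply; f can still be any of 3, 5.

3, 5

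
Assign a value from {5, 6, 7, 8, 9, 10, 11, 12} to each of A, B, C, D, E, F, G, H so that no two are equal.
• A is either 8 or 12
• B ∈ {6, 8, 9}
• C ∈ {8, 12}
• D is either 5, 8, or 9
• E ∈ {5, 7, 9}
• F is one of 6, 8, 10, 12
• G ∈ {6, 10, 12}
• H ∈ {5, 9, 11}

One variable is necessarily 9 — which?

The 8 variables draw from only 8 values {5, 6, 7, 8, 9, 10, 11, 12}, so each is used; only E can be 7, hence E = 7.
The 7 still-open variables draw from only 7 values {5, 6, 8, 9, 10, 11, 12}, so each is used; only H can be 11, hence H = 11.
The 6 still-open variables together cover exactly {5, 6, 8, 9, 10, 12} — 6 values for 6 variables — and 5 appears only in D's list, so D = 5.
The 5 still-open variables draw from only 5 values {6, 8, 9, 10, 12}, so each is used; only B can be 9, hence B = 9.

B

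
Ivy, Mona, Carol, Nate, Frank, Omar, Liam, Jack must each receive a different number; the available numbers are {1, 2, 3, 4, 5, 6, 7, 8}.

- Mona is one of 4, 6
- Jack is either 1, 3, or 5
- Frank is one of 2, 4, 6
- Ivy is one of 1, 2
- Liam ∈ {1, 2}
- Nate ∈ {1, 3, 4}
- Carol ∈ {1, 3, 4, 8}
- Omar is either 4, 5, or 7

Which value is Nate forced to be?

The 8 variables draw from only 8 values {1, 2, 3, 4, 5, 6, 7, 8}, so each is used; only Omar can be 7, hence Omar = 7.
The 7 still-open variables together cover exactly {1, 2, 3, 4, 5, 6, 8} — 7 values for 7 variables — and 5 appears only in Jack's list, so Jack = 5.
The 6 still-open variables together cover exactly {1, 2, 3, 4, 6, 8} — 6 values for 6 variables — and 8 appears only in Carol's list, so Carol = 8.
Among the 5 still-open variables, 3 fits only Nate (and all 5 values in {1, 2, 3, 4, 6} must be used), so Nate = 3.

3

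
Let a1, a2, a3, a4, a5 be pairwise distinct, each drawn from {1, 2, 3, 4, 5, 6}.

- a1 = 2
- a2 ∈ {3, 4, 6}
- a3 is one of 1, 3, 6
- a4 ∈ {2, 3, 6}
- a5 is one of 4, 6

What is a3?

1

a1 has just one choice, so a1 = 2. Strike 2 from a4.
Among the 4 still-open variables, 1 fits only a3 (and all 4 values in {1, 3, 4, 6} must be used), so a3 = 1.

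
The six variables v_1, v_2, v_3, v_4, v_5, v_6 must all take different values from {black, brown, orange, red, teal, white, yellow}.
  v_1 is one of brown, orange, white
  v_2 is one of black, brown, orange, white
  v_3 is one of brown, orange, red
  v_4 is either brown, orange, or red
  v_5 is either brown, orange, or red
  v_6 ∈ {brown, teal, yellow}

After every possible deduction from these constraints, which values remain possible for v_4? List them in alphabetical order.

v_3, v_4, v_5 between them cover only {brown, orange, red} — a naked triple. Remove those values from v_1, v_2, v_6.
v_1's domain is down to {white}, so v_1 = white. Strike white from v_2.
v_2 has just one choice, so v_2 = black.
No further eliminations apply; v_4 can still be any of brown, orange, red.

brown, orange, red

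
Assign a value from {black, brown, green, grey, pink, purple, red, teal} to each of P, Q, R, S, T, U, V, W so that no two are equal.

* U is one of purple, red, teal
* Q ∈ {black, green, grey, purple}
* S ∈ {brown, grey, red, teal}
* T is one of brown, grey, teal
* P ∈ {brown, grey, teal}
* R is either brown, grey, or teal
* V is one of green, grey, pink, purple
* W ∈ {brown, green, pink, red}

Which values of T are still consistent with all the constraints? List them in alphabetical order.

The 8 variables together cover exactly {black, brown, green, grey, pink, purple, red, teal} — 8 values for 8 variables — and black appears only in Q's list, so Q = black.
P, R, T share exactly the 3 values {brown, grey, teal}; by pigeonhole those values go to them, so strike brown, grey, teal from S, U, V, W.
S has just one choice, so S = red. Strike red from U, W.
U has just one choice, so U = purple. Eliminate purple elsewhere: V.
No further eliminations apply; T can still be any of brown, grey, teal.

brown, grey, teal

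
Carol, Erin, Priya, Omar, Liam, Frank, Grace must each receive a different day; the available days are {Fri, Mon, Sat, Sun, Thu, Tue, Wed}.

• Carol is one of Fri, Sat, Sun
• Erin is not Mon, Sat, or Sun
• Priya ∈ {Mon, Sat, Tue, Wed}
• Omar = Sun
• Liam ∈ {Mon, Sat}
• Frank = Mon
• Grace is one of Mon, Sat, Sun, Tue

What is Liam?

Omar must be Sun (only option left). Remove Sun from Carol, Grace.
Frank must be Mon (only option left). Eliminate Mon elsewhere: Priya, Liam, Grace.
So Liam = Sat.

Sat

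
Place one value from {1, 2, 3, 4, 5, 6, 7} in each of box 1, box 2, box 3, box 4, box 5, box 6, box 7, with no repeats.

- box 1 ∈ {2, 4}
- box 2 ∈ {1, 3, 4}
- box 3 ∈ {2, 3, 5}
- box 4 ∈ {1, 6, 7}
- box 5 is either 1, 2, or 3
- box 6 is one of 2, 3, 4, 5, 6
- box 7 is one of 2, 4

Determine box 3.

5

Among the 7 variables, 7 fits only box 4 (and all 7 values in {1, 2, 3, 4, 5, 6, 7} must be used), so box 4 = 7.
The 6 still-open variables draw from only 6 values {1, 2, 3, 4, 5, 6}, so each is used; only box 6 can be 6, hence box 6 = 6.
Among the 5 still-open variables, 5 fits only box 3 (and all 5 values in {1, 2, 3, 4, 5} must be used), so box 3 = 5.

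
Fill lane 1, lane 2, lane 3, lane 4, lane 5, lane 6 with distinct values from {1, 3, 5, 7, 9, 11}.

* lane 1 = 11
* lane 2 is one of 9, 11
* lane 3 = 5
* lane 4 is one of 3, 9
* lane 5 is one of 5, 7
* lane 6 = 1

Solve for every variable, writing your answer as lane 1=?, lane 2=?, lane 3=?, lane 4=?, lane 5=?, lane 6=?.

lane 1=11, lane 2=9, lane 3=5, lane 4=3, lane 5=7, lane 6=1

lane 1's domain is down to {11}, so lane 1 = 11. So lane 2 can't be 11.
That leaves lane 2 = 9. Strike 9 from lane 4.
That leaves lane 3 = 5. Eliminate 5 elsewhere: lane 5.
lane 4's domain is down to {3}, so lane 4 = 3.
lane 5's domain is down to {7}, so lane 5 = 7.
lane 6 has just one choice, so lane 6 = 1.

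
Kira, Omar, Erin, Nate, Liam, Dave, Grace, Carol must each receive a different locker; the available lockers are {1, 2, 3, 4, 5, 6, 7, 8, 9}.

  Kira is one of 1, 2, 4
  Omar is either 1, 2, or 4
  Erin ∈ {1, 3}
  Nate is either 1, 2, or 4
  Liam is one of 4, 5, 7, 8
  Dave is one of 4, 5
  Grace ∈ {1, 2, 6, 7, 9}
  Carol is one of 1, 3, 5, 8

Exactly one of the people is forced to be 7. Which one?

Liam

The 3 variables Kira, Omar, Nate are confined to {1, 2, 4}, which locks those values in; drop them from Erin, Liam, Dave, Grace, Carol.
Erin has just one choice, so Erin = 3. Strike 3 from Carol.
Dave must be 5 (only option left). Eliminate 5 elsewhere: Liam, Carol.
That leaves Carol = 8. Remove 8 from Liam.
So 7 goes to Liam.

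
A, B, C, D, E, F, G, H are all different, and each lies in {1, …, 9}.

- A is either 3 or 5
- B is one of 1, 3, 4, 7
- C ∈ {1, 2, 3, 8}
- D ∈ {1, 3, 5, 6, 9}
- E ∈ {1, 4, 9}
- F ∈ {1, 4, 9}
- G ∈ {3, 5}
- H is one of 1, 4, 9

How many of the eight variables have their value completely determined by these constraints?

A and G between them cover only {3, 5} — a naked pair. Remove those values from B, C, D.
The 3 variables E, F, H are confined to {1, 4, 9}, which locks those values in; drop them from B, C, D.
B has just one choice, so B = 7.
D has just one choice, so D = 6.
Determined: B=7, D=6. The other variables each still have more than one consistent value. That makes 2.

2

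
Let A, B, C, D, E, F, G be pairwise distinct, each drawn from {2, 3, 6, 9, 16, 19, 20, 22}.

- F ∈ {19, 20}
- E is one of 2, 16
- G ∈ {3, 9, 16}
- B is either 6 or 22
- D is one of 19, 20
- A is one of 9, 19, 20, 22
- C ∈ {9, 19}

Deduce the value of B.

The 2 variables D and F are confined to {19, 20}, which locks those values in; drop them from A, C.
C's domain is down to {9}, so C = 9. Remove 9 from A, G.
A's domain is down to {22}, so A = 22. Eliminate 22 elsewhere: B.
So B = 6.

6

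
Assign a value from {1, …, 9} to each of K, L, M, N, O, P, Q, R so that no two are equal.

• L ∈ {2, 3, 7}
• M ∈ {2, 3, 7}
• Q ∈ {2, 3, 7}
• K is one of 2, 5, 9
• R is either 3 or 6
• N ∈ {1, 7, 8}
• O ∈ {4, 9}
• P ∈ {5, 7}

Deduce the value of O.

4

L, M, Q share exactly the 3 values {2, 3, 7}; by pigeonhole those values go to them, so strike 2, 3, 7 from K, N, P, R.
That leaves P = 5. So K can't be 5.
R has just one choice, so R = 6.
K's domain is down to {9}, so K = 9. Remove 9 from O.
So O = 4.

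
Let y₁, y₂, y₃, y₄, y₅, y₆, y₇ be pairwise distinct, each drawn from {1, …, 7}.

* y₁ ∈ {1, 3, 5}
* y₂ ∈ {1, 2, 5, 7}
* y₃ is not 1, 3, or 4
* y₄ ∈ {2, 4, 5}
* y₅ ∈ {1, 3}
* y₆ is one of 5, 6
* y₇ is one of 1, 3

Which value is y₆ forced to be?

6

The 7 variables draw from only 7 values {1, 2, 3, 4, 5, 6, 7}, so each is used; only y₄ can be 4, hence y₄ = 4.
y₅ and y₇ share exactly the 2 values {1, 3}; by pigeonhole those values go to them, so strike 1, 3 from y₁, y₂.
y₁ has just one choice, so y₁ = 5. Eliminate 5 elsewhere: y₂, y₃, y₆.
So y₆ = 6.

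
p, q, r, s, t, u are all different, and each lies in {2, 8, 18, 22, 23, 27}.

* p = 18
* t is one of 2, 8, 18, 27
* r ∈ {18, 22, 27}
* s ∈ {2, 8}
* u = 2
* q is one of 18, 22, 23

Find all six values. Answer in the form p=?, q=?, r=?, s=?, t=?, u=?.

p=18, q=23, r=22, s=8, t=27, u=2

p must be 18 (only option left). So q, r, t can't be 18.
u must be 2 (only option left). Eliminate 2 elsewhere: s, t.
That leaves s = 8. Remove 8 from t.
t's domain is down to {27}, so t = 27. Strike 27 from r.
r must be 22 (only option left). Strike 22 from q.
q's domain is down to {23}, so q = 23.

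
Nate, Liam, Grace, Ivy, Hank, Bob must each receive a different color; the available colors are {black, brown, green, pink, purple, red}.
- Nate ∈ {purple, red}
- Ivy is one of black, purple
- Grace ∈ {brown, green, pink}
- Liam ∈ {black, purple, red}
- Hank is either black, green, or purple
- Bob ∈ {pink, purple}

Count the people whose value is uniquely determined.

3

The 6 variables together cover exactly {black, brown, green, pink, purple, red} — 6 values for 6 variables — and brown appears only in Grace's list, so Grace = brown.
Among the 5 still-open variables, green fits only Hank (and all 5 values in {black, green, pink, purple, red} must be used), so Hank = green.
Among the 4 still-open variables, pink fits only Bob (and all 4 values in {black, pink, purple, red} must be used), so Bob = pink.
Determined: Grace=brown, Hank=green, Bob=pink. The other people each still have more than one consistent value. That makes 3.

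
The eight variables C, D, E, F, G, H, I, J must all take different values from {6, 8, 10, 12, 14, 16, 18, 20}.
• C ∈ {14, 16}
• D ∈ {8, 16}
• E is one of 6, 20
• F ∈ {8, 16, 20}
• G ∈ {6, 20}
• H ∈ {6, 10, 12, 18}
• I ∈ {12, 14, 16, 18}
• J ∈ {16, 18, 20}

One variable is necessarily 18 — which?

J

Among the 8 variables, 10 fits only H (and all 8 values in {6, 8, 10, 12, 14, 16, 18, 20} must be used), so H = 10.
Among the 7 still-open variables, 12 fits only I (and all 7 values in {6, 8, 12, 14, 16, 18, 20} must be used), so I = 12.
The 6 still-open variables draw from only 6 values {6, 8, 14, 16, 18, 20}, so each is used; only C can be 14, hence C = 14.
The 5 still-open variables draw from only 5 values {6, 8, 16, 18, 20}, so each is used; only J can be 18, hence J = 18.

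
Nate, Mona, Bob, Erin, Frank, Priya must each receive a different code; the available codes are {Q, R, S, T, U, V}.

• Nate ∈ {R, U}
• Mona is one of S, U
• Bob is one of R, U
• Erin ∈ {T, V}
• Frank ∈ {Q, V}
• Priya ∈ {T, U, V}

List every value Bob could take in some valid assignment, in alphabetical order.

The 6 variables draw from only 6 values {Q, R, S, T, U, V}, so each is used; only Frank can be Q, hence Frank = Q.
Among the 5 still-open variables, S fits only Mona (and all 5 values in {R, S, T, U, V} must be used), so Mona = S.
Nate and Bob between them cover only {R, U} — a naked pair. Remove those values from Priya.
No further eliminations apply; Bob can still be any of R, U.

R, U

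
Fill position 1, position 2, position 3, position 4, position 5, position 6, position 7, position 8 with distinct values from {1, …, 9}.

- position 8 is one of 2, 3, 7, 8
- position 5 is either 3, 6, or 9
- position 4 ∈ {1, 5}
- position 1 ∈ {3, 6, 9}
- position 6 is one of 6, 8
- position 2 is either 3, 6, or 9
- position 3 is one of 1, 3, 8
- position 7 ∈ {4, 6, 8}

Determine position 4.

5

position 1, position 2, position 5 share exactly the 3 values {3, 6, 9}; by pigeonhole those values go to them, so strike 3, 6, 9 from position 3, position 6, position 7, position 8.
position 6's domain is down to {8}, so position 6 = 8. Eliminate 8 elsewhere: position 3, position 7, position 8.
position 7 must be 4 (only option left).
position 3's domain is down to {1}, so position 3 = 1. Remove 1 from position 4.
So position 4 = 5.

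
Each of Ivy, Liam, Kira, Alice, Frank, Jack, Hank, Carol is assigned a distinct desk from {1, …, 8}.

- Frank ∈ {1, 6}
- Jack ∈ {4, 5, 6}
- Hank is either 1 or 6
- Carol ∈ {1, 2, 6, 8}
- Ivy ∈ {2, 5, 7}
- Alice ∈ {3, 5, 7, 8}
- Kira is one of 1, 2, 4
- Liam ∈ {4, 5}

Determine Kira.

2

The 8 variables together cover exactly {1, 2, 3, 4, 5, 6, 7, 8} — 8 values for 8 variables — and 3 appears only in Alice's list, so Alice = 3.
The 7 still-open variables together cover exactly {1, 2, 4, 5, 6, 7, 8} — 7 values for 7 variables — and 7 appears only in Ivy's list, so Ivy = 7.
The 6 still-open variables draw from only 6 values {1, 2, 4, 5, 6, 8}, so each is used; only Carol can be 8, hence Carol = 8.
The 5 still-open variables draw from only 5 values {1, 2, 4, 5, 6}, so each is used; only Kira can be 2, hence Kira = 2.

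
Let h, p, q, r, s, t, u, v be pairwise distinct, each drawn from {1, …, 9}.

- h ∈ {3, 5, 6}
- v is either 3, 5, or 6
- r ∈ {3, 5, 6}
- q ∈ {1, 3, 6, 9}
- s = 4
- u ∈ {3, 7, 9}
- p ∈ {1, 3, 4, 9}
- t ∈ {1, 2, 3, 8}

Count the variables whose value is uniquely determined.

s's domain is down to {4}, so s = 4. Remove 4 from p.
The 3 variables h, r, v are confined to {3, 5, 6}, which locks those values in; drop them from p, q, t, u.
p and q share exactly the 2 values {1, 9}; by pigeonhole those values go to them, so strike 1, 9 from t, u.
u must be 7 (only option left).
Determined: s=4, u=7. The other variables each still have more than one consistent value. That makes 2.

2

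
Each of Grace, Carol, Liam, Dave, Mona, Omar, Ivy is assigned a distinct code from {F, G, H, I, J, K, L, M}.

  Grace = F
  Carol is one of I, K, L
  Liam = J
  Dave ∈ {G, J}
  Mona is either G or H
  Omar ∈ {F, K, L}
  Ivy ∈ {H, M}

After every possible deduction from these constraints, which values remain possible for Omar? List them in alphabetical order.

Grace's domain is down to {F}, so Grace = F. So Omar can't be F.
That leaves Liam = J. Eliminate J elsewhere: Dave.
That leaves Dave = G. Eliminate G elsewhere: Mona.
Mona must be H (only option left). So Ivy can't be H.
That leaves Ivy = M.
No further eliminations apply; Omar can still be any of K, L.

K, L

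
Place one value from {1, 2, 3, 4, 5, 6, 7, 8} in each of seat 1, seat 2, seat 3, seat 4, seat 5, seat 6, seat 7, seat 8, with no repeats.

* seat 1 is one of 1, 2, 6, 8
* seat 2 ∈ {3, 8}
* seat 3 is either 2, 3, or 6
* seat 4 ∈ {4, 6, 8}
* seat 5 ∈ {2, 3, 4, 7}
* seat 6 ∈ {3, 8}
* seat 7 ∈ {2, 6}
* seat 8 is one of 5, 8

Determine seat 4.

4

The 8 variables draw from only 8 values {1, 2, 3, 4, 5, 6, 7, 8}, so each is used; only seat 1 can be 1, hence seat 1 = 1.
Among the 7 still-open variables, 5 fits only seat 8 (and all 7 values in {2, 3, 4, 5, 6, 7, 8} must be used), so seat 8 = 5.
Among the 6 still-open variables, 7 fits only seat 5 (and all 6 values in {2, 3, 4, 6, 7, 8} must be used), so seat 5 = 7.
The 5 still-open variables draw from only 5 values {2, 3, 4, 6, 8}, so each is used; only seat 4 can be 4, hence seat 4 = 4.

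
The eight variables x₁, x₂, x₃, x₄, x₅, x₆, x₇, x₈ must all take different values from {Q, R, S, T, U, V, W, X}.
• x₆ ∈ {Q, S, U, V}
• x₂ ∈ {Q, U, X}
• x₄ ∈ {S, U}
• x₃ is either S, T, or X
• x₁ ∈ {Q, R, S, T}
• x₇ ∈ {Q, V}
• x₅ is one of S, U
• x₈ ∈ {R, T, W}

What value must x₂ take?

X

The 8 variables draw from only 8 values {Q, R, S, T, U, V, W, X}, so each is used; only x₈ can be W, hence x₈ = W.
The 7 still-open variables draw from only 7 values {Q, R, S, T, U, V, X}, so each is used; only x₁ can be R, hence x₁ = R.
The 6 still-open variables draw from only 6 values {Q, S, T, U, V, X}, so each is used; only x₃ can be T, hence x₃ = T.
The 5 still-open variables together cover exactly {Q, S, U, V, X} — 5 values for 5 variables — and X appears only in x₂'s list, so x₂ = X.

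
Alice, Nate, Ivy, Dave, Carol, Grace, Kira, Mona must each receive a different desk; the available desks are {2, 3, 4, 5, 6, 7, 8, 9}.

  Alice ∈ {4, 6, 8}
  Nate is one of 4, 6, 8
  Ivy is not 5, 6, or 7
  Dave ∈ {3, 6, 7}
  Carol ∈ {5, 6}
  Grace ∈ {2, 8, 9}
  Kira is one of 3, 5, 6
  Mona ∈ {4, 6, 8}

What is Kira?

3

The 8 variables draw from only 8 values {2, 3, 4, 5, 6, 7, 8, 9}, so each is used; only Dave can be 7, hence Dave = 7.
The 3 variables Alice, Nate, Mona are confined to {4, 6, 8}, which locks those values in; drop them from Ivy, Carol, Grace, Kira.
That leaves Carol = 5. So Kira can't be 5.
So Kira = 3.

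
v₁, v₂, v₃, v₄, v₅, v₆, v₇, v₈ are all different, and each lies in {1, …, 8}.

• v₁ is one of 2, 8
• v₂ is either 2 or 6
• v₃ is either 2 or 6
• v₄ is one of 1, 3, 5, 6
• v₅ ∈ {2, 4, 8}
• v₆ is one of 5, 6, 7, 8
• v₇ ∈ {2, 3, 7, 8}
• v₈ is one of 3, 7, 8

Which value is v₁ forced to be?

8

The 8 variables draw from only 8 values {1, 2, 3, 4, 5, 6, 7, 8}, so each is used; only v₄ can be 1, hence v₄ = 1.
The 7 still-open variables draw from only 7 values {2, 3, 4, 5, 6, 7, 8}, so each is used; only v₅ can be 4, hence v₅ = 4.
Among the 6 still-open variables, 5 fits only v₆ (and all 6 values in {2, 3, 5, 6, 7, 8} must be used), so v₆ = 5.
The 2 variables v₂ and v₃ are confined to {2, 6}, which locks those values in; drop them from v₁, v₇.
So v₁ = 8.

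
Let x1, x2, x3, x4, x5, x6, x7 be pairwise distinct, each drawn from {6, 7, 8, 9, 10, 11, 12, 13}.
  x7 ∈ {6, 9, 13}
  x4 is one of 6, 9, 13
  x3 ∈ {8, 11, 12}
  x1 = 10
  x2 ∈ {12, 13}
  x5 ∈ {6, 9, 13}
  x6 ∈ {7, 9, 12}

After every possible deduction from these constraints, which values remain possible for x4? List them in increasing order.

6, 9, 13

x1 has just one choice, so x1 = 10.
x4, x5, x7 share exactly the 3 values {6, 9, 13}; by pigeonhole those values go to them, so strike 6, 9, 13 from x2, x6.
x2 has just one choice, so x2 = 12. Remove 12 from x3, x6.
x6's domain is down to {7}, so x6 = 7.
No further eliminations apply; x4 can still be any of 6, 9, 13.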